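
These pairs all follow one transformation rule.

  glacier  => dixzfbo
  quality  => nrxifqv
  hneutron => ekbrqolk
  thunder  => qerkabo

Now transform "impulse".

fjmripb

The rule is to shift every letter 3 places backward in the alphabet (wrapping around).
Doing the same to "impulse": "fjmripb".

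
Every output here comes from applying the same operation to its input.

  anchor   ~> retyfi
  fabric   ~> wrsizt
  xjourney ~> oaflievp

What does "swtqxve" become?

Each output is the input with this applied: shift every letter 9 places backward in the alphabet (wrapping around).
On "swtqxve" that produces "jnkhomv".

jnkhomv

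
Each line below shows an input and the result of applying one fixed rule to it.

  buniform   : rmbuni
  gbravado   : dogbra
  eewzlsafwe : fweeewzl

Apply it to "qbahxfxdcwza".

cwzaqbahxf

Each output is the input with this applied: swap the front and back halves of the string, then delete the first 2 characters.
Applying both steps to "qbahxfxdcwza": "xdcwzaqbahxf", then "cwzaqbahxf".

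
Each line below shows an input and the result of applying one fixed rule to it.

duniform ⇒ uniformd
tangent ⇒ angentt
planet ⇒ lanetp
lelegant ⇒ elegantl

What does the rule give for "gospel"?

Rule — move the first character to the end.
Doing the same to "gospel": "ospelg".

ospelg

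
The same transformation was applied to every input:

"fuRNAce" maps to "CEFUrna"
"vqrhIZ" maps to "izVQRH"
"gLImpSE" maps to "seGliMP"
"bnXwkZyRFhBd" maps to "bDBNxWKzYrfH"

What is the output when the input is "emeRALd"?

In each case the input is transformed by: flip the case of every letter, then move the last 2 characters to the front (rotate right by 2).
For "emeRALd", step one produces "EMEralD"; step two turns that into "lDEMEra".

lDEMEra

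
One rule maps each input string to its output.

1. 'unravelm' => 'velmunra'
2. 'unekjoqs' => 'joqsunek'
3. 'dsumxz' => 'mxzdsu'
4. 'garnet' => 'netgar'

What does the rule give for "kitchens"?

henskitc

The transformation: swap the front and back halves of the string.
Applying that to "kitchens" gives "henskitc".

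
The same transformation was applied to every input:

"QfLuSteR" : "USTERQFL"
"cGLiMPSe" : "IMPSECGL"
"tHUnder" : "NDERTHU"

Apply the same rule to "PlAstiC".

STICPLA

What's happening: move the first 3 characters to the end (rotate left by 3), then convert every letter to uppercase.
Working it through for "PlAstiC": intermediate "stiCPlA", final "STICPLA".
(Check on "cGLiMPSe": → "iMPSecGL" → "IMPSECGL" ✓)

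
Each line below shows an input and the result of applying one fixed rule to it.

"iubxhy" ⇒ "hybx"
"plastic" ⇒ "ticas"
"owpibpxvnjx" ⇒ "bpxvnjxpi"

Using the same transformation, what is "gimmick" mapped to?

ickmm

Each output is the input with this applied: delete the first 2 characters, then move the first 2 characters to the end (rotate left by 2).
Starting from "gimmick": after the first operation, "mmick"; after the second, "ickmm".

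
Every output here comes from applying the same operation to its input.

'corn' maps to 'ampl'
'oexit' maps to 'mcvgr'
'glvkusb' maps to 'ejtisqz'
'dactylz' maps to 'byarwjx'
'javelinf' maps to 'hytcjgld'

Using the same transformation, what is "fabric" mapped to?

dyzpga

The pattern: shift every letter 2 places backward in the alphabet (wrapping around).
Doing the same to "fabric": "dyzpga".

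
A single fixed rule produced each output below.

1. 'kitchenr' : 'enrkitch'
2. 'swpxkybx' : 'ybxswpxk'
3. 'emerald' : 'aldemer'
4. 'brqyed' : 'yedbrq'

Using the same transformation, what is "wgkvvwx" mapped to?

Looking at the pairs, the operation is to move the last 3 characters to the front (rotate right by 3).
"wgkvvwx" → "vwxwgkv".

vwxwgkv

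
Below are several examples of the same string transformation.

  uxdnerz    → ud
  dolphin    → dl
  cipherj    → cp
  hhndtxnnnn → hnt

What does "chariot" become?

Rule — keep every other character starting from the first (positions 1st, 3rd, 5th, ...), then delete the last 2 characters.
Starting from "chariot": after the first operation, "cait"; after the second, "ca".

ca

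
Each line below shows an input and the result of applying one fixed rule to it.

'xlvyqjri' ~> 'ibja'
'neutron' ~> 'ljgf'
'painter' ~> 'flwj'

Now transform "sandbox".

Each output is the input with this applied: shift every letter 8 places backward in the alphabet (wrapping around), then keep only the last 4 characters.
"sandbox" → "ksfvtgp" → "vtgp".

vtgp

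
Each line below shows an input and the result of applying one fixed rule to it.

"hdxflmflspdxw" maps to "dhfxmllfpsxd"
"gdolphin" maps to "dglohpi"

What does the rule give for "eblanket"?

bealkne

Looking at the pairs, the operation is to delete the last character, then swap each adjacent pair of characters (1↔2, 3↔4, ...).
Starting from "eblanket": after the first operation, "eblanke"; after the second, "bealkne".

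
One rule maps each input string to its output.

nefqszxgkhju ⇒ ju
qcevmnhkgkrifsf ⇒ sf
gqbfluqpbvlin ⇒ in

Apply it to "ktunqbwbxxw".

Looking at the pairs, the operation is to keep only the last 2 characters.
For "ktunqbwbxxw" the result is "xw".

xw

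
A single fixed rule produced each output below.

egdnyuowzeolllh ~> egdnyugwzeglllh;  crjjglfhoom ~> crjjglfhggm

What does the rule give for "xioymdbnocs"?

xigymdbngcs

The rule is to replace every "o" with "g".
Doing the same to "xioymdbnocs": "xigymdbngcs".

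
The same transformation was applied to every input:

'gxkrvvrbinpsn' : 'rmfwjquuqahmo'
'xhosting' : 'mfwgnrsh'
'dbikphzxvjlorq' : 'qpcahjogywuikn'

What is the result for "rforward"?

qcqenqvz

In each case the input is transformed by: move the last 2 characters to the front (rotate right by 2), then shift every letter 1 place backward in the alphabet (wrapping around).
Starting from "rforward": after the first operation, "rdrforwa"; after the second, "qcqenqvz".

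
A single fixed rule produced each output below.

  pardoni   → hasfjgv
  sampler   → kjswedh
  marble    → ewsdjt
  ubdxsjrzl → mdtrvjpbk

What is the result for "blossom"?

tedggkk

The transformation: shift every letter 8 places backward in the alphabet (wrapping around), then take characters alternately from the front and the back (1st, last, 2nd, 2nd-last, ...).
For "blossom", step one produces "tdgkkge"; step two turns that into "tedggkk".
(Check on "pardoni": → "hsjvgfa" → "hasfjgv" ✓)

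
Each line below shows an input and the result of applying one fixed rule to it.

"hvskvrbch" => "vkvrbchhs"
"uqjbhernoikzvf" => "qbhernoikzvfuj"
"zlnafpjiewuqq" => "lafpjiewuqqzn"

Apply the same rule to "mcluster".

The pattern: move the first 2 characters to the end (rotate left by 2), then swap the first and last characters.
Applying that to "mcluster" gives "custerml".

custerml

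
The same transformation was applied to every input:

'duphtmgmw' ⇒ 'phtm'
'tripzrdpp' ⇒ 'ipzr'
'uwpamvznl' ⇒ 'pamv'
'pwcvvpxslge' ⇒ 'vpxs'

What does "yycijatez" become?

The transformation: delete the last 3 characters, then keep only the last 4 characters.
For "yycijatez" the result is "cija".

cija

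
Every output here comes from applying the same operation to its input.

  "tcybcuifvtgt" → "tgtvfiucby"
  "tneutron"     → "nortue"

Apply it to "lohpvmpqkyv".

vykqpmvph

Rule — reverse the string, then delete the last 2 characters.
Starting from "lohpvmpqkyv": after the first operation, "vykqpmvphol"; after the second, "vykqpmvph".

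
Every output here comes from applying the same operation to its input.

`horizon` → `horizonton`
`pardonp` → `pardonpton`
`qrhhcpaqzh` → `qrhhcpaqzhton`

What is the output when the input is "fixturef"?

fixturefton

The rule is to append "ton".
Applying that to "fixturef" gives "fixturefton".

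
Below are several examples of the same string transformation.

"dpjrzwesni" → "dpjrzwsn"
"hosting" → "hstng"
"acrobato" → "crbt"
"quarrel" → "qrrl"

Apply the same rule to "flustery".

Looking at the pairs, the operation is to remove every vowel.
Doing the same to "flustery": "flstry".

flstry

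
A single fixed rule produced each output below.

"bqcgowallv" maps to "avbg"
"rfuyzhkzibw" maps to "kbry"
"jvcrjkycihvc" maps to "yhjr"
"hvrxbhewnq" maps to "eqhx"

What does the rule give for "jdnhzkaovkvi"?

akjh

Looking at the pairs, the operation is to keep one character in every 3, starting at position 1 (positions 1st, 4th, 7th, ...), then move the last 2 characters to the front (rotate right by 2).
Starting from "jdnhzkaovkvi": after the first operation, "jhak"; after the second, "akjh".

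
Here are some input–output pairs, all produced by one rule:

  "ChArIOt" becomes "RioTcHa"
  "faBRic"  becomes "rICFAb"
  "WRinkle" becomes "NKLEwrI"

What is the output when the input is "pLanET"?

The transformation: flip the case of every letter, then move the first 3 characters to the end (rotate left by 3).
Applying both steps to "pLanET": "PlANet", then "NetPlA".

NetPlA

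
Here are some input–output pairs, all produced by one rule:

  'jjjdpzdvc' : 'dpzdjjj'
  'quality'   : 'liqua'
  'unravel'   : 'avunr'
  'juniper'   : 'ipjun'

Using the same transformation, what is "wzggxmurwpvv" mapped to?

gxmurwpwzg

Looking at the pairs, the operation is to delete the last 2 characters, then move the first 3 characters to the end (rotate left by 3).
Starting from "wzggxmurwpvv": after the first operation, "wzggxmurwp"; after the second, "gxmurwpwzg".
(Check on "jjjdpzdvc": → "jjjdpzd" → "dpzdjjj" ✓)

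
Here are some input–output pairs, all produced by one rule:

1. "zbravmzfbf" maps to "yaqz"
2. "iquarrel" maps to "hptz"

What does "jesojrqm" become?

idrn

What's happening: shift every letter 1 place backward in the alphabet (wrapping around), then keep only the first 4 characters.
"jesojrqm" → "idrniqpl" → "idrn".
(Check on "zbravmzfbf": → "yaqzulyeae" → "yaqz" ✓)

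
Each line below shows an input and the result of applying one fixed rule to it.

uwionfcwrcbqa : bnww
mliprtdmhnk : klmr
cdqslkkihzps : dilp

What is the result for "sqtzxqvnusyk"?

nqxy

Each output is the input with this applied: keep one character in every 3, starting at position 2 (positions 2nd, 5th, 8th, ...), then sort the characters into alphabetical order.
Starting from "sqtzxqvnusyk": after the first operation, "qxny"; after the second, "nqxy".
(Check on "mliprtdmhnk": → "lrmk" → "klmr" ✓)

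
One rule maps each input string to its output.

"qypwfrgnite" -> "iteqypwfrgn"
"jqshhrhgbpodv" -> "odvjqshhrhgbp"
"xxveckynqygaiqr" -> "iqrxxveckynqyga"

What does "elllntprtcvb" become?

In each case the input is transformed by: move the last 3 characters to the front (rotate right by 3).
On "elllntprtcvb" that produces "cvbelllntprt".

cvbelllntprt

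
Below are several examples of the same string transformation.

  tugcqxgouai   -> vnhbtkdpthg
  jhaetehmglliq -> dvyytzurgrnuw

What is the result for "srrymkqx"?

The rule is to reverse the string, then shift every letter 13 places forward in the alphabet (wrapping around) — i.e. ROT13.
For "srrymkqx", step one produces "xqkmyrrs"; step two turns that into "kdxzleef".

kdxzleef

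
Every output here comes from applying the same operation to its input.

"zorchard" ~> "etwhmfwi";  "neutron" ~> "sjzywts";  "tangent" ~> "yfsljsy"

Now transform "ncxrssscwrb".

Looking at the pairs, the operation is to shift every letter 5 places forward in the alphabet (wrapping around).
"ncxrssscwrb" → "shcwxxxhbwg".

shcwxxxhbwg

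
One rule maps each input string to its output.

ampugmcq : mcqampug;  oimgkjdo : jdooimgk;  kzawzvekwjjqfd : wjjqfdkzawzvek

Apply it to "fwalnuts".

utsfwaln

The rule is to swap the front and back halves of the string, then move the first character to the end.
"fwalnuts" → "nutsfwal" → "utsfwaln".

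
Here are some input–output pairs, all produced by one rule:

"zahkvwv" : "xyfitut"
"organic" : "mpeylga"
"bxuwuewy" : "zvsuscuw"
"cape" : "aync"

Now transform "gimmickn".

Looking at the pairs, the operation is to shift every letter 2 places backward in the alphabet (wrapping around).
Applying that to "gimmickn" gives "egkkgail".

egkkgail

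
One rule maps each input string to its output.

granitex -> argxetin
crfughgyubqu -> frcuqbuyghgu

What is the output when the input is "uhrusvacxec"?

Looking at the pairs, the operation is to reverse the string, then move the last 3 characters to the front (rotate right by 3).
Applying both steps to "uhrusvacxec": "cexcavsurhu", then "rhucexcavsu".

rhucexcavsu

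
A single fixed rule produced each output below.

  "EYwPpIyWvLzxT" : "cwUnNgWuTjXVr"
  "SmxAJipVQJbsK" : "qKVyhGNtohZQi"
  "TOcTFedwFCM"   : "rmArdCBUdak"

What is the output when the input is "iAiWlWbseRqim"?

Looking at the pairs, the operation is to flip the case of every letter, then shift every letter 2 places backward in the alphabet (wrapping around).
On "iAiWlWbseRqim": the first step gives "IaIwLwBSErQIM", and the second then gives "GyGuJuZQCpOGK".

GyGuJuZQCpOGK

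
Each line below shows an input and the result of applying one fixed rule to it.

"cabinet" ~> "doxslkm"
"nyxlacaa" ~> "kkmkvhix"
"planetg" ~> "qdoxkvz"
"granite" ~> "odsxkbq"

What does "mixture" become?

obedhsw

What's happening: shift every letter 10 places forward in the alphabet (wrapping around), then reverse the string.
Applying both steps to "mixture": "wshdebo", then "obedhsw".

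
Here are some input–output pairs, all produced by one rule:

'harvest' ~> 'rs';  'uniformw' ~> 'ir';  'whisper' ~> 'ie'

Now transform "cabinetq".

The pattern: keep one character in every 3, starting at position 3 (positions 3rd, 6th, 9th, ...).
"cabinetq" → "be".

be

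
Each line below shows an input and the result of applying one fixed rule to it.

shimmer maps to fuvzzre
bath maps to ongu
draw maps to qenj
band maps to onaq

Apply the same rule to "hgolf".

The rule is to shift every letter 13 places forward in the alphabet (wrapping around) — i.e. ROT13.
On "hgolf" that produces "utbys".

utbys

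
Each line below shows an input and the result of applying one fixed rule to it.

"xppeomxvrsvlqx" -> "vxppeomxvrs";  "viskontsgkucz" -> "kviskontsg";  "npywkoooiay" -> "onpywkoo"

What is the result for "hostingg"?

The rule is to delete the last 3 characters, then move the last character to the front.
Working it through for "hostingg": intermediate "hosti", final "ihost".

ihost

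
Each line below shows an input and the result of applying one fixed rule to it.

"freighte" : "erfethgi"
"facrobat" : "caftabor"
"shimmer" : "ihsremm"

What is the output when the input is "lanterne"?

nalenret

In each case the input is transformed by: move the first 3 characters to the end (rotate left by 3), then reverse the string.
Applying both steps to "lanterne": "ternelan", then "nalenret".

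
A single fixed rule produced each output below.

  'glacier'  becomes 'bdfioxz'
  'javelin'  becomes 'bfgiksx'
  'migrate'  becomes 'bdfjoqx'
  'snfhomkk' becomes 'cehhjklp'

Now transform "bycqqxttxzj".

In each case the input is transformed by: shift every letter 3 places backward in the alphabet (wrapping around), then sort the characters into alphabetical order.
For "bycqqxttxzj", step one produces "yvznnuqquwg"; step two turns that into "gnnqquuvwyz".

gnnqquuvwyz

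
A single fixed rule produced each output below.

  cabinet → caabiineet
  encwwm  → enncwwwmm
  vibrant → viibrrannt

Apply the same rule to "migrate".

miigrratte

Rule — repeat every character 3 times, then keep every other character starting from the second (positions 2nd, 4th, 6th, ...).
Working it through for "migrate": intermediate "mmmiiigggrrraaattteee", final "miigrratte".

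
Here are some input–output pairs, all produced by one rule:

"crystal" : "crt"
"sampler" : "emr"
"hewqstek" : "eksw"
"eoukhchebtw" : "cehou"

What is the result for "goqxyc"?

Each output is the input with this applied: sort the characters into alphabetical order, then keep every other character starting from the second (positions 2nd, 4th, 6th, ...).
So "goqxyc" becomes "gqy".
(Check on "crystal": → "aclrsty" → "crt" ✓)

gqy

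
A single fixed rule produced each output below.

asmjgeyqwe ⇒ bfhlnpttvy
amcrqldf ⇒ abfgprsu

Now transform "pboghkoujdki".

The transformation: shift every letter 11 places backward in the alphabet (wrapping around), then sort the characters into alphabetical order.
For "pboghkoujdki", step one produces "eqdvwzdjyszx"; step two turns that into "ddejqsvwxyzz".
(Check on "amcrqldf": → "pbrgfasu" → "abfgprsu" ✓)

ddejqsvwxyzz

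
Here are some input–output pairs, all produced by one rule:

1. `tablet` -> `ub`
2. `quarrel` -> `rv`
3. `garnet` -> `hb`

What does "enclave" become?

fo

What's happening: shift every letter 1 place forward in the alphabet (wrapping around), then keep only the first 2 characters.
On "enclave": the first step gives "fodmbwf", and the second then gives "fo".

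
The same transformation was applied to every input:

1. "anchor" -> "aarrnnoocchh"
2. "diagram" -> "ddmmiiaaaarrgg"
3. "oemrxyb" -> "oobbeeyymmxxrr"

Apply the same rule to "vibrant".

The transformation: take characters alternately from the front and the back (1st, last, 2nd, 2nd-last, ...), then double every character.
So "vibrant" becomes "vvttiinnbbaarr".

vvttiinnbbaarr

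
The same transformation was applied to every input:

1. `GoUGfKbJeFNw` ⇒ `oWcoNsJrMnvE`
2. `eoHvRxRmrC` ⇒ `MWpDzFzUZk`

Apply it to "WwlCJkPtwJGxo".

eETkrSxBEroFW

Each output is the input with this applied: flip the case of every letter, then shift every letter 8 places forward in the alphabet (wrapping around).
Applying both steps to "WwlCJkPtwJGxo": "wWLcjKpTWjgXO", then "eETkrSxBEroFW".
(Check on "GoUGfKbJeFNw": → "gOugFkBjEfnW" → "oWcoNsJrMnvE" ✓)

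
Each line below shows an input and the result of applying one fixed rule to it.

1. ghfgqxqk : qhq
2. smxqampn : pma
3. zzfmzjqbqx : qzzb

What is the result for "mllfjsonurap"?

What's happening: move the last 2 characters to the front (rotate right by 2), then keep one character in every 3, starting at position 1 (positions 1st, 4th, 7th, ...).
For "mllfjsonurap", step one produces "apmllfjsonur"; step two turns that into "aljn".
(Check on "zzfmzjqbqx": → "qxzzfmzjqb" → "qzzb" ✓)

aljn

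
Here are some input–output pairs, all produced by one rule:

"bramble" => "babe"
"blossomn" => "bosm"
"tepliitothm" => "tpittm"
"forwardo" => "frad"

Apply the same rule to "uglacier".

ulce

Rule — keep every other character starting from the first (positions 1st, 3rd, 5th, ...).
"uglacier" → "ulce".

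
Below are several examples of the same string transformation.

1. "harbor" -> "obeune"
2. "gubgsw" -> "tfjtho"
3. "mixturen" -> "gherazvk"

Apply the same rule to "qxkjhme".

wuzrdkx

The rule is to shift every letter 13 places forward in the alphabet (wrapping around) — i.e. ROT13, then move the first 3 characters to the end (rotate left by 3).
Starting from "qxkjhme": after the first operation, "dkxwuzr"; after the second, "wuzrdkx".
(Check on "mixturen": → "zvkghera" → "gherazvk" ✓)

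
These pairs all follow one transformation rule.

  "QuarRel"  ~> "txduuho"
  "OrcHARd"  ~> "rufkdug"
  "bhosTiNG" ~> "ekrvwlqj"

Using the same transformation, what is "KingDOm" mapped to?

nlqjgrp

The transformation: shift every letter 3 places forward in the alphabet (wrapping around), then convert every letter to lowercase.
On "KingDOm" that produces "nlqjgrp".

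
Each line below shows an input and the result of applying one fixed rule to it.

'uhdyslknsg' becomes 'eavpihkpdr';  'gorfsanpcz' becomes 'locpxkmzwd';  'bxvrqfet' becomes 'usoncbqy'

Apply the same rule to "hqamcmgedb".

nxjzjdbaye

The pattern: shift every letter 3 places backward in the alphabet (wrapping around), then move the first character to the end.
For "hqamcmgedb", step one produces "enxjzjdbay"; step two turns that into "nxjzjdbaye".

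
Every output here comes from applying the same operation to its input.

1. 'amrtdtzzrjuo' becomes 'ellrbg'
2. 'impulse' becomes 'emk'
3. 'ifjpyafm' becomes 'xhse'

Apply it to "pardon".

The transformation: shift every letter 8 places backward in the alphabet (wrapping around), then keep every other character starting from the second (positions 2nd, 4th, 6th, ...).
On "pardon": the first step gives "hsjvgf", and the second then gives "svf".
(Check on "impulse": → "aehmdkw" → "emk" ✓)

svf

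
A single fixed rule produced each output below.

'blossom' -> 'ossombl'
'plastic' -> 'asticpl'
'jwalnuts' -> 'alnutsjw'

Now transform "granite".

Looking at the pairs, the operation is to move the first 2 characters to the end (rotate left by 2).
For "granite" the result is "anitegr".

anitegr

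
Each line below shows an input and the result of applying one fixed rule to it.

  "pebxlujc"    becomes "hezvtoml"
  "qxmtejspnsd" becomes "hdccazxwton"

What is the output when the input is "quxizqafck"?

jheaauspmk

Each output is the input with this applied: sort the characters into reverse alphabetical order, then shift every letter 10 places forward in the alphabet (wrapping around).
Starting from "quxizqafck": after the first operation, "zxuqqkifca"; after the second, "jheaauspmk".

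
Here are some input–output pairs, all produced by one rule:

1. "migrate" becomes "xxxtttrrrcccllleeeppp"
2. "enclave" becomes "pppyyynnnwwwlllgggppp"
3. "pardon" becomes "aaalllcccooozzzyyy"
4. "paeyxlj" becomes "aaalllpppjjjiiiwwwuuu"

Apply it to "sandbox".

dddlllyyyooommmzzziii

The transformation: repeat every character 3 times, then shift every letter 11 places forward in the alphabet (wrapping around).
Working it through for "sandbox": intermediate "sssaaannndddbbboooxxx", final "dddlllyyyooommmzzziii".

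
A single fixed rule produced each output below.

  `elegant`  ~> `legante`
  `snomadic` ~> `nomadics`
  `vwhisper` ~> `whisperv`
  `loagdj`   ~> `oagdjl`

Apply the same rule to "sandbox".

In each case the input is transformed by: move the first character to the end.
On "sandbox" that produces "andboxs".

andboxs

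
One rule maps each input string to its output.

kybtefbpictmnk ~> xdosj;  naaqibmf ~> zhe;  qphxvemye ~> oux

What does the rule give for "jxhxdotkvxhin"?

What's happening: keep one character in every 3, starting at position 2 (positions 2nd, 5th, 8th, ...), then shift every letter 1 place backward in the alphabet (wrapping around).
For "jxhxdotkvxhin", step one produces "xdkh"; step two turns that into "wcjg".

wcjg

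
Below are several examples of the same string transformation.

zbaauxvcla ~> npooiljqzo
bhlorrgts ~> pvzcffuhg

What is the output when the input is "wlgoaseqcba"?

Rule — shift every letter 12 places backward in the alphabet (wrapping around).
So "wlgoaseqcba" becomes "kzucogseqpo".

kzucogseqpo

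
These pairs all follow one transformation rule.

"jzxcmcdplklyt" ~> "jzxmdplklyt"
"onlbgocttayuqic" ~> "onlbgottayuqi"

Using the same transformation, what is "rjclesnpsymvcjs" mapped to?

What's happening: remove every "c".
Doing the same to "rjclesnpsymvcjs": "rjlesnpsymvjs".

rjlesnpsymvjs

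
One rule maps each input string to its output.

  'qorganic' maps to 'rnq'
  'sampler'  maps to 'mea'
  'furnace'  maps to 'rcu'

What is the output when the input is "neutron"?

uoe

The transformation: move the first 2 characters to the end (rotate left by 2), then keep one character in every 3, starting at position 1 (positions 1st, 4th, 7th, ...).
Applying both steps to "neutron": "utronne", then "uoe".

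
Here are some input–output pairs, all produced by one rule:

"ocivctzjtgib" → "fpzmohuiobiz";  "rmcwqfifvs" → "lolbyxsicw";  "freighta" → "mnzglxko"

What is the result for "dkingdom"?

mjusjqot

Looking at the pairs, the operation is to swap the front and back halves of the string, then shift every letter 6 places forward in the alphabet (wrapping around).
Working it through for "dkingdom": intermediate "gdomdkin", final "mjusjqot".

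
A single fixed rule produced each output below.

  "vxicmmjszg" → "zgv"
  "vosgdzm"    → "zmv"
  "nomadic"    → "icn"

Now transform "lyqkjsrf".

rfl

In each case the input is transformed by: move the first character to the end, then keep only the last 3 characters.
For "lyqkjsrf", step one produces "yqkjsrfl"; step two turns that into "rfl".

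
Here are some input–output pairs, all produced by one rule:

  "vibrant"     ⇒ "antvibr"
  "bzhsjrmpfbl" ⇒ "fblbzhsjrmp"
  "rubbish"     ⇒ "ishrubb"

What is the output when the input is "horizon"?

Rule — move the last 3 characters to the front (rotate right by 3).
So "horizon" becomes "zonhori".

zonhori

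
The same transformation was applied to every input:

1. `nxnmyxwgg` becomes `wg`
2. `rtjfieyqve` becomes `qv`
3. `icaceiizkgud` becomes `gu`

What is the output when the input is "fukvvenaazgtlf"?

tl

The rule is to move the last 3 characters to the front (rotate right by 3), then keep only the first 2 characters.
Applying both steps to "fukvvenaazgtlf": "tlffukvvenaazg", then "tl".
(Check on "nxnmyxwgg": → "wggnxnmyx" → "wg" ✓)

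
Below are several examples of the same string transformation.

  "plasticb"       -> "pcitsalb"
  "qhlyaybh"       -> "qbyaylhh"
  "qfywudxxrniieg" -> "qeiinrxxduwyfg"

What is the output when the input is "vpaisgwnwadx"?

The transformation: swap the first and last characters, then reverse the string.
Working it through for "vpaisgwnwadx": intermediate "xpaisgwnwadv", final "vdawnwgsiapx".

vdawnwgsiapx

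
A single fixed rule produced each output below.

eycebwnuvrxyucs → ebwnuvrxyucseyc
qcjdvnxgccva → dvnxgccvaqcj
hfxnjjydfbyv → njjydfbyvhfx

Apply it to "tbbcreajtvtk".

creajtvtktbb

What's happening: move the first 3 characters to the end (rotate left by 3).
"tbbcreajtvtk" → "creajtvtktbb".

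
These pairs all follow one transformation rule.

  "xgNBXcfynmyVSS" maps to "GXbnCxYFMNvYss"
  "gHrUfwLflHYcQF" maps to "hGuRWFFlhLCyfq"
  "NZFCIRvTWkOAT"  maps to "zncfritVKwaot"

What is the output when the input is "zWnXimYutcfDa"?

The rule is to flip the case of every letter, then swap each adjacent pair of characters (1↔2, 3↔4, ...).
Working it through for "zWnXimYutcfDa": intermediate "ZwNxIMyUTCFdA", final "wZxNMIUyCTdFA".

wZxNMIUyCTdFA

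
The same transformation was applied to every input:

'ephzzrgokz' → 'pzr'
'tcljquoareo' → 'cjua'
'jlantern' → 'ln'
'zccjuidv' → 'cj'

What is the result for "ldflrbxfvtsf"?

The transformation: delete the last 3 characters, then keep every other character starting from the second (positions 2nd, 4th, 6th, ...).
Starting from "ldflrbxfvtsf": after the first operation, "ldflrbxfv"; after the second, "dlbf".
(Check on "tcljquoareo": → "tcljquoa" → "cjua" ✓)

dlbf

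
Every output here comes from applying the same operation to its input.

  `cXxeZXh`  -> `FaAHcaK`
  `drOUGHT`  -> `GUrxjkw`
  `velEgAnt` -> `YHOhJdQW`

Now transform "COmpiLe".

Each output is the input with this applied: flip the case of every letter, then shift every letter 3 places forward in the alphabet (wrapping around).
For "COmpiLe", step one produces "coMPIlE"; step two turns that into "frPSLoH".

frPSLoH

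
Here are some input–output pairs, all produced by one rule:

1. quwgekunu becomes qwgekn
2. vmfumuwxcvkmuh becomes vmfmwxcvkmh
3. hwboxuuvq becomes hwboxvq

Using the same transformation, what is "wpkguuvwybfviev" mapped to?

The pattern: remove every "u".
Applying that to "wpkguuvwybfviev" gives "wpkgvwybfviev".

wpkgvwybfviev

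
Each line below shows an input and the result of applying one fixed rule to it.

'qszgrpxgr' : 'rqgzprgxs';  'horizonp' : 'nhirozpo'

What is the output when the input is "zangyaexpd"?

pzgnayxeda

Looking at the pairs, the operation is to swap each adjacent pair of characters (1↔2, 3↔4, ...), then swap the first and last characters.
Applying both steps to "zangyaexpd": "azgnayxedp", then "pzgnayxeda".
(Check on "horizonp": → "ohirozpn" → "nhirozpo" ✓)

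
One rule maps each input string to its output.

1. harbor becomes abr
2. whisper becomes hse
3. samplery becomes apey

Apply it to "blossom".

Each output is the input with this applied: keep every other character starting from the second (positions 2nd, 4th, 6th, ...).
For "blossom" the result is "lso".

lso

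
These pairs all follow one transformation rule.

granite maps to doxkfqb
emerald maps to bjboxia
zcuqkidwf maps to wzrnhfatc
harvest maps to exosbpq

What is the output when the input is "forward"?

clotxoa

Looking at the pairs, the operation is to shift every letter 3 places backward in the alphabet (wrapping around).
So "forward" becomes "clotxoa".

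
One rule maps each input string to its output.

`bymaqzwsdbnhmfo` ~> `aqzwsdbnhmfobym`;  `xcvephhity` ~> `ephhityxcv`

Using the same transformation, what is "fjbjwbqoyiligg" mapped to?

What's happening: move the first 3 characters to the end (rotate left by 3).
Doing the same to "fjbjwbqoyiligg": "jwbqoyiliggfjb".

jwbqoyiliggfjb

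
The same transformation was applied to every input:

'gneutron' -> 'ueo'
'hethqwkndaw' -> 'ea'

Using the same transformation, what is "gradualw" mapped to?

aau

Rule — swap each adjacent pair of characters (1↔2, 3↔4, ...), then keep only the vowels.
Starting from "gradualw": after the first operation, "rgdaauwl"; after the second, "aau".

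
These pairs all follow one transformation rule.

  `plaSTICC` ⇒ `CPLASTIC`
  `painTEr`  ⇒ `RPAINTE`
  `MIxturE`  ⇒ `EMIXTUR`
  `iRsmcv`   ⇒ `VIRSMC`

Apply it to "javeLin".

What's happening: move the last character to the front, then convert every letter to uppercase.
Working it through for "javeLin": intermediate "njaveLi", final "NJAVELI".

NJAVELI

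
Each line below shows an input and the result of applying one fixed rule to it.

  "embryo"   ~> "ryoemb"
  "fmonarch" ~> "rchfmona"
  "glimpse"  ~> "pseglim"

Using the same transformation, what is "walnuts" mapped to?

The pattern: move the last 3 characters to the front (rotate right by 3).
Doing the same to "walnuts": "utswaln".

utswaln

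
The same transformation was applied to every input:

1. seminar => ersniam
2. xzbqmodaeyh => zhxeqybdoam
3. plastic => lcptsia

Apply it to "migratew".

The pattern: swap each adjacent pair of characters (1↔2, 3↔4, ...), then take characters alternately from the front and the back (1st, last, 2nd, 2nd-last, ...).
For "migratew" the result is "iemwragt".

iemwragt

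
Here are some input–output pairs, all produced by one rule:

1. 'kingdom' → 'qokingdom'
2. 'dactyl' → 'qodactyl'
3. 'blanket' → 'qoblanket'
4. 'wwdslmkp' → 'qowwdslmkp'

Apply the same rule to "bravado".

qobravado

Each output is the input with this applied: prepend "qo".
Doing the same to "bravado": "qobravado".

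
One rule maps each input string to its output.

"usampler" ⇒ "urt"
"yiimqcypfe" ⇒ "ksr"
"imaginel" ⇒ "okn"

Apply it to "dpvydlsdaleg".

rffg

The transformation: shift every letter 2 places forward in the alphabet (wrapping around), then keep one character in every 3, starting at position 2 (positions 2nd, 5th, 8th, ...).
Working it through for "dpvydlsdaleg": intermediate "frxafnufcngi", final "rffg".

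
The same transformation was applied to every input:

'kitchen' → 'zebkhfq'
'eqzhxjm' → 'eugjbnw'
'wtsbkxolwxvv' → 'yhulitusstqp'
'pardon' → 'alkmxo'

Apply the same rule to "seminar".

fkxopbj

Looking at the pairs, the operation is to move the first 3 characters to the end (rotate left by 3), then shift every letter 3 places backward in the alphabet (wrapping around).
Applying both steps to "seminar": "inarsem", then "fkxopbj".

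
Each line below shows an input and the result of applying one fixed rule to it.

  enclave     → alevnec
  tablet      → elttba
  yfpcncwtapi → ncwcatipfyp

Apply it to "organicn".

What's happening: move the first 3 characters to the end (rotate left by 3), then swap each adjacent pair of characters (1↔2, 3↔4, ...).
"organicn" → "anicnorg" → "naciongr".

naciongr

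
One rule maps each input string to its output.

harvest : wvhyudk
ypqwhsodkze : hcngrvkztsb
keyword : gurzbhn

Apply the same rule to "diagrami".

The pattern: reverse the string, then shift every letter 3 places forward in the alphabet (wrapping around).
For "diagrami", step one produces "imargaid"; step two turns that into "lpdujdlg".
(Check on "ypqwhsodkze": → "ezkdoshwqpy" → "hcngrvkztsb" ✓)

lpdujdlg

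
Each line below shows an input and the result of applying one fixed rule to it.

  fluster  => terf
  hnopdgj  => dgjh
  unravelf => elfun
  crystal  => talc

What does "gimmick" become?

Each output is the input with this applied: move the last 3 characters to the front (rotate right by 3), then delete the last 3 characters.
For "gimmick", step one produces "ickgimm"; step two turns that into "ickg".

ickg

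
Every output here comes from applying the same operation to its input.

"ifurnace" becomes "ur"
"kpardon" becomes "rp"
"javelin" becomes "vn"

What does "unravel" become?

vu

The pattern: sort the characters into reverse alphabetical order, then keep only the first 2 characters.
Working it through for "unravel": intermediate "vurnlea", final "vu".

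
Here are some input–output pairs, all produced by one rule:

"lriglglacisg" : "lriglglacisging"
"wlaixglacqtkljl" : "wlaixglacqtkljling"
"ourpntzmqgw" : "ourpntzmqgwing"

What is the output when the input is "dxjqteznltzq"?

The transformation: append "ing".
On "dxjqteznltzq" that produces "dxjqteznltzqing".

dxjqteznltzqing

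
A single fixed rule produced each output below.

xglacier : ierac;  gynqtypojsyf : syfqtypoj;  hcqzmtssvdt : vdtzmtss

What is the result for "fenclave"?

The pattern: delete the first 3 characters, then move the last 3 characters to the front (rotate right by 3).
Starting from "fenclave": after the first operation, "clave"; after the second, "avecl".

avecl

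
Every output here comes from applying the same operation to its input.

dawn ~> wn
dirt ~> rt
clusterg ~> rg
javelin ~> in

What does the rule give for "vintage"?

The rule is to keep only the last 2 characters.
Doing the same to "vintage": "ge".

ge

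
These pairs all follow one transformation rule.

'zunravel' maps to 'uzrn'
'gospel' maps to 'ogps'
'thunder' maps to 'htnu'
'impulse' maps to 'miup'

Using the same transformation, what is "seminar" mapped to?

The pattern: swap each adjacent pair of characters (1↔2, 3↔4, ...), then keep only the first 4 characters.
For "seminar", step one produces "esimanr"; step two turns that into "esim".

esim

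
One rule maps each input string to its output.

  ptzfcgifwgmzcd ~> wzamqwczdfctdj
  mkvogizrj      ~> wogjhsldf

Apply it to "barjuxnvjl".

Each output is the input with this applied: shift every letter 3 places backward in the alphabet (wrapping around), then move the last 3 characters to the front (rotate right by 3).
Starting from "barjuxnvjl": after the first operation, "yxogruksgi"; after the second, "sgiyxogruk".

sgiyxogruk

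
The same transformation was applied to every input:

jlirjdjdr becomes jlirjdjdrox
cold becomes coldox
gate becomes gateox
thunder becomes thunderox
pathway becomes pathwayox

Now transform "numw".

numwox

The rule is to append "ox".
"numw" → "numwox".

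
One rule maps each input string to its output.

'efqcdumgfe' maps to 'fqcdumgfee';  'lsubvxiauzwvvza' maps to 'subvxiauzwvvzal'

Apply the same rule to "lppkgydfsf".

Each output is the input with this applied: move the first character to the end.
Doing the same to "lppkgydfsf": "ppkgydfsfl".

ppkgydfsfl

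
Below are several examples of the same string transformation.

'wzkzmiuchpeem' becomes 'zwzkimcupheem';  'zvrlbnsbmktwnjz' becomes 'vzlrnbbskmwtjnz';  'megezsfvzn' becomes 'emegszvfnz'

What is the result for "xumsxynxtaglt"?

The pattern: swap each adjacent pair of characters (1↔2, 3↔4, ...).
Applying that to "xumsxynxtaglt" gives "uxsmyxxnatlgt".

uxsmyxxnatlgt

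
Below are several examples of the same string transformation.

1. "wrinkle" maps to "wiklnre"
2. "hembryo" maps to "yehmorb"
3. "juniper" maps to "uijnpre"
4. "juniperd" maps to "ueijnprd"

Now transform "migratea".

taegimra

Looking at the pairs, the operation is to sort the characters into alphabetical order, then swap the first and last characters.
"migratea" → "aaegimrt" → "taegimra".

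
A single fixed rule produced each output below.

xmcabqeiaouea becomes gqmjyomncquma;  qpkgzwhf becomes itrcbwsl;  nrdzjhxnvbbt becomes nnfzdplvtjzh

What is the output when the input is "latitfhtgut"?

The pattern: move the last 3 characters to the front (rotate right by 3), then shift every letter 12 places forward in the alphabet (wrapping around).
Starting from "latitfhtgut": after the first operation, "gutlatitfht"; after the second, "sgfxmfufrtf".
(Check on "qpkgzwhf": → "whfqpkgz" → "itrcbwsl" ✓)

sgfxmfufrtf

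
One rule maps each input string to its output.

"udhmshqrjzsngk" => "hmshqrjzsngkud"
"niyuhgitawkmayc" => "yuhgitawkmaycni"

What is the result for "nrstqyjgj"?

What's happening: move the first 2 characters to the end (rotate left by 2).
For "nrstqyjgj" the result is "stqyjgjnr".

stqyjgjnr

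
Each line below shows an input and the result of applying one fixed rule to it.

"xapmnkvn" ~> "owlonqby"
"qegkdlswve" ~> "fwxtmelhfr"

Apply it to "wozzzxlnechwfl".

mgxidfomyaaapx

Rule — reverse the string, then shift every letter 1 place forward in the alphabet (wrapping around).
For "wozzzxlnechwfl", step one produces "lfwhcenlxzzzow"; step two turns that into "mgxidfomyaaapx".
(Check on "qegkdlswve": → "evwsldkgeq" → "fwxtmelhfr" ✓)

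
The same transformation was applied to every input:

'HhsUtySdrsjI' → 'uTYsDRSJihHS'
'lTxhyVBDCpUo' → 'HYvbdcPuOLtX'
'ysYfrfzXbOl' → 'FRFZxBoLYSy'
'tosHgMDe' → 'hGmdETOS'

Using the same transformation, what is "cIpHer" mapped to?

hERCiP

What's happening: move the first 3 characters to the end (rotate left by 3), then flip the case of every letter.
On "cIpHer": the first step gives "HercIp", and the second then gives "hERCiP".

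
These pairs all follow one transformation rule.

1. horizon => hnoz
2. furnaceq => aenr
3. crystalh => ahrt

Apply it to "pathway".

The transformation: sort the characters into alphabetical order, then keep every other character starting from the first (positions 1st, 3rd, 5th, ...).
For "pathway", step one produces "aahptwy"; step two turns that into "ahty".

ahty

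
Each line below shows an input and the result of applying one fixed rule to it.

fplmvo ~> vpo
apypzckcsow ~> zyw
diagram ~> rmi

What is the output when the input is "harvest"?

Each output is the input with this applied: sort the characters into reverse alphabetical order, then keep only the first 3 characters.
Applying that to "harvest" gives "vts".

vts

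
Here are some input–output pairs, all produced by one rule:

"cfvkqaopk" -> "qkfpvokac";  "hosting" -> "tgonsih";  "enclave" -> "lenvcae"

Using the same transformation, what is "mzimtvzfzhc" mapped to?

vczhizmftzm

What's happening: take characters alternately from the front and the back (1st, last, 2nd, 2nd-last, ...), then swap the first and last characters.
For "mzimtvzfzhc", step one produces "mczhizmftzv"; step two turns that into "vczhizmftzm".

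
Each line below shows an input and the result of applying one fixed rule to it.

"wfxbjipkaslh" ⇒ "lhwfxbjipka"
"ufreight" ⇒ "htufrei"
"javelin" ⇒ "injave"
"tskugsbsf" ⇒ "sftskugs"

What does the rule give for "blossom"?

omblos

Looking at the pairs, the operation is to move the last 3 characters to the front (rotate right by 3), then delete the first character.
Working it through for "blossom": intermediate "somblos", final "omblos".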